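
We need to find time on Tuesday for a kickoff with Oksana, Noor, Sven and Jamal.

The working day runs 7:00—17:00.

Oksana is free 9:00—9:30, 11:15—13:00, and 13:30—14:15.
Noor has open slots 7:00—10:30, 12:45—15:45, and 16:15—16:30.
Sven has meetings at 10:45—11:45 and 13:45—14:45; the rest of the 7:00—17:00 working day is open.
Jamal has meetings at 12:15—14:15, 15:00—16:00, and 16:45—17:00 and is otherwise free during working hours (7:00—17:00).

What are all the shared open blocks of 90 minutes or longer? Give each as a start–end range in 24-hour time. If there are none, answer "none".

none

Sven free within 07:00–17:00: 07:00–10:45, 11:45–13:45, 14:45–17:00.
Jamal free within 07:00–17:00: 07:00–12:15, 14:15–15:00, 16:00–16:45.
Oksana ∩ Noor: 09:00–09:30, 12:45–13:00, 13:30–14:15.
Oksana ∩ Noor ∩ Sven: 09:00–09:30, 12:45–13:00, 13:30–13:45.
Oksana ∩ Noor ∩ Sven ∩ Jamal: 09:00–09:30.
Windows ≥ 90 min: (none).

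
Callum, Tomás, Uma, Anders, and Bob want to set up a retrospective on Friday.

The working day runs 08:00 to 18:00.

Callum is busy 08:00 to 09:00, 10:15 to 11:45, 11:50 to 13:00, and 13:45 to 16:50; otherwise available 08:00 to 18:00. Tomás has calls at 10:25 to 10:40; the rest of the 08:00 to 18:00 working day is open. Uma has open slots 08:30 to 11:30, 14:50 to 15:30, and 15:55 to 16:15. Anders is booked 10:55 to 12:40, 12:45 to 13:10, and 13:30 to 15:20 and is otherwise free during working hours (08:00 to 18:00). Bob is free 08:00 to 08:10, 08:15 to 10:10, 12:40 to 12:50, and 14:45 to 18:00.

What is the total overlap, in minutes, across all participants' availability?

70 minutes

Callum free within 08:00–18:00: 09:00–10:15, 11:45–11:50, 13:00–13:45, 16:50–18:00.
Tomás free within 08:00–18:00: 08:00–10:25, 10:40–18:00.
Anders free within 08:00–18:00: 08:00–10:55, 12:40–12:45, 13:10–13:30, 15:20–18:00.
Callum ∩ Tomás: 09:00–10:15, 11:45–11:50, 13:00–13:45, 16:50–18:00.
Callum ∩ Tomás ∩ Uma: 09:00–10:15.
Callum ∩ Tomás ∩ Uma ∩ Anders: 09:00–10:15.
Callum ∩ Tomás ∩ Uma ∩ Anders ∩ Bob: 09:00–10:10.
Total common minutes: 70.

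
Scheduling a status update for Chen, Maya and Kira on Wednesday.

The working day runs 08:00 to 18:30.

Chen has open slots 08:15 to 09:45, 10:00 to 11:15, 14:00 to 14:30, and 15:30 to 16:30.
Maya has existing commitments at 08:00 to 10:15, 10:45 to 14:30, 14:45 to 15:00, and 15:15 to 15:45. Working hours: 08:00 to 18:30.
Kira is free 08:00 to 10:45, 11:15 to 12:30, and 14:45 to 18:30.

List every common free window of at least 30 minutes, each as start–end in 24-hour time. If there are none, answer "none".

Maya free within 08:00–18:30: 10:15–10:45, 14:30–14:45, 15:00–15:15, 15:45–18:30.
Chen ∩ Maya: 10:15–10:45, 15:45–16:30.
Chen ∩ Maya ∩ Kira: 10:15–10:45, 15:45–16:30.
Windows ≥ 30 min: 10:15–10:45, 15:45–16:30.

10:15–10:45, 15:45–16:30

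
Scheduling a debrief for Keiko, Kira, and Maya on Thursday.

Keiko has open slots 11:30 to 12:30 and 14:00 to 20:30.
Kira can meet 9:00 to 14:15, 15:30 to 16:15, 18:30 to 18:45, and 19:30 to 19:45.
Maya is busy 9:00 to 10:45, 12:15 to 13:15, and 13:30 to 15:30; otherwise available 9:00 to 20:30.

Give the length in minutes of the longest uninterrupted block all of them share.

45 minutes

Maya free within 09:00–20:30: 10:45–12:15, 13:15–13:30, 15:30–20:30.
Keiko ∩ Kira: 11:30–12:30, 14:00–14:15, 15:30–16:15, 18:30–18:45, 19:30–19:45.
Keiko ∩ Kira ∩ Maya: 11:30–12:15, 15:30–16:15, 18:30–18:45, 19:30–19:45.
Common window lengths: 45, 45, 15, 15 min; longest is 45.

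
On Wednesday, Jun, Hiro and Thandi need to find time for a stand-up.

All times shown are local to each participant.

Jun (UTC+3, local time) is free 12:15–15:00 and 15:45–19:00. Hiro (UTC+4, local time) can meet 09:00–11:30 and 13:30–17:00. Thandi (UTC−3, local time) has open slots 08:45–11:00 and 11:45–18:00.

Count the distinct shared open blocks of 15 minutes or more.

2

Jun → UTC: 09:15–12:00, 12:45–16:00.
Hiro → UTC: 05:00–07:30, 09:30–13:00.
Thandi → UTC: 11:45–14:00, 14:45–21:00.
Jun ∩ Hiro: 09:30–12:00, 12:45–13:00.
Jun ∩ Hiro ∩ Thandi: 11:45–12:00, 12:45–13:00.
Windows ≥ 15 min: 11:45–12:00, 12:45–13:00.
That's 2 windows.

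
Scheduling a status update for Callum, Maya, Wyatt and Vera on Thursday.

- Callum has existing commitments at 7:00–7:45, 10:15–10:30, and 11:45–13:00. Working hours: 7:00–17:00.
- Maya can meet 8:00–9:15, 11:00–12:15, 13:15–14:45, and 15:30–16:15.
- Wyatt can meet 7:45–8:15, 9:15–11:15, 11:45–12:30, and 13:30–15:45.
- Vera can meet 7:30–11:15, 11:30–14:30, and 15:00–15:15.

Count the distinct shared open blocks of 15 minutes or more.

3

Callum free within 07:00–17:00: 07:45–10:15, 10:30–11:45, 13:00–17:00.
Callum ∩ Maya: 08:00–09:15, 11:00–11:45, 13:15–14:45, 15:30–16:15.
Callum ∩ Maya ∩ Wyatt: 08:00–08:15, 11:00–11:15, 13:30–14:45, 15:30–15:45.
Callum ∩ Maya ∩ Wyatt ∩ Vera: 08:00–08:15, 11:00–11:15, 13:30–14:30.
Windows ≥ 15 min: 08:00–08:15, 11:00–11:15, 13:30–14:30.
That's 3 windows.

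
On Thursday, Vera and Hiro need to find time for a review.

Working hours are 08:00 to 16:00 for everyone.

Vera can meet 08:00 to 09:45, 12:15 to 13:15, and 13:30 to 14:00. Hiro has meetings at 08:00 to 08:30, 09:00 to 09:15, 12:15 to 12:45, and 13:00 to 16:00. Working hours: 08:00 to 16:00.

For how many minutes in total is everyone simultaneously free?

Hiro free within 08:00–16:00: 08:30–09:00, 09:15–12:15, 12:45–13:00.
Vera ∩ Hiro: 08:30–09:00, 09:15–09:45, 12:45–13:00.
Total common minutes: 30 + 30 + 15 = 75.

75 minutes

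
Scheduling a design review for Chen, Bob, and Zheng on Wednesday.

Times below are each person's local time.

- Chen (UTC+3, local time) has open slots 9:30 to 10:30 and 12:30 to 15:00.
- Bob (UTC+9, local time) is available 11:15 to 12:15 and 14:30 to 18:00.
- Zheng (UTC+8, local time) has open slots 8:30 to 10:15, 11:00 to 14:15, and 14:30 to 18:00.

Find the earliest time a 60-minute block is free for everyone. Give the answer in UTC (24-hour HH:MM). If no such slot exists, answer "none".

Chen → UTC: 06:30–07:30, 09:30–12:00.
Bob → UTC: 02:15–03:15, 05:30–09:00.
Zheng → UTC: 00:30–02:15, 03:00–06:15, 06:30–10:00.
Chen ∩ Bob: 06:30–07:30.
Chen ∩ Bob ∩ Zheng: 06:30–07:30.
Windows ≥ 60 min: 06:30–07:30.
Earliest such window starts at 06:30.

06:30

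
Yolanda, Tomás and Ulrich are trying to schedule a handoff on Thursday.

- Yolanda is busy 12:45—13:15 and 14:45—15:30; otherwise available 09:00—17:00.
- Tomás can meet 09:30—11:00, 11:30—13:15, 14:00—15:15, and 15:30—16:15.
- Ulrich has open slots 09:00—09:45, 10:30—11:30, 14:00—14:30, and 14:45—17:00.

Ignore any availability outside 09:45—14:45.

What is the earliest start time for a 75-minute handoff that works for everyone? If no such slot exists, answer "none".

Yolanda free within 09:00–17:00: 09:00–12:45, 13:15–14:45, 15:30–17:00.
Yolanda ∩ Tomás: 09:30–11:00, 11:30–12:45, 14:00–14:45, 15:30–16:15.
Yolanda ∩ Tomás ∩ Ulrich: 09:30–09:45, 10:30–11:00, 14:00–14:30, 15:30–16:15.
Restricted to 09:45–14:45: 10:30–11:00, 14:00–14:30.
Windows ≥ 75 min: (none).

none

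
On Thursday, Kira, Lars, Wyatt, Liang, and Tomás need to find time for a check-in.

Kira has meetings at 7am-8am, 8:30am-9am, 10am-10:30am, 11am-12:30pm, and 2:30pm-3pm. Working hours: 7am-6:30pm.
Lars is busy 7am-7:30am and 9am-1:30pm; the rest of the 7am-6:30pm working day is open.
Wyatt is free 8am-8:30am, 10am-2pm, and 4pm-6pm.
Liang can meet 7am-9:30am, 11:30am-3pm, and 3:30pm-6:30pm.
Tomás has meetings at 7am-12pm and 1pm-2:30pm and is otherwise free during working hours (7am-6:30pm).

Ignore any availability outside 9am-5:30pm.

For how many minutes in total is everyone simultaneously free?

90 minutes

Kira free within 07:00–18:30: 08:00–08:30, 09:00–10:00, 10:30–11:00, 12:30–14:30, 15:00–18:30.
Lars free within 07:00–18:30: 07:30–09:00, 13:30–18:30.
Tomás free within 07:00–18:30: 12:00–13:00, 14:30–18:30.
Kira ∩ Lars: 08:00–08:30, 13:30–14:30, 15:00–18:30.
Kira ∩ Lars ∩ Wyatt: 08:00–08:30, 13:30–14:00, 16:00–18:00.
Kira ∩ Lars ∩ Wyatt ∩ Liang: 08:00–08:30, 13:30–14:00, 16:00–18:00.
Kira ∩ Lars ∩ Wyatt ∩ Liang ∩ Tomás: 16:00–18:00.
Restricted to 09:00–17:30: 16:00–17:30.
Total common minutes: 90.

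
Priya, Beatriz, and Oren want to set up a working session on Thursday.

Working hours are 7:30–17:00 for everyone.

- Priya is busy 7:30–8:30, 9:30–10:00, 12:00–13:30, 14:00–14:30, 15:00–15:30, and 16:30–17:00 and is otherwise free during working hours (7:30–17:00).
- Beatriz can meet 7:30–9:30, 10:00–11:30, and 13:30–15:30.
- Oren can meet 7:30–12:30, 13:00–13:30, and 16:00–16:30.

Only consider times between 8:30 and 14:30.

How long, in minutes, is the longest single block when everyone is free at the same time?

Priya free within 07:30–17:00: 08:30–09:30, 10:00–12:00, 13:30–14:00, 14:30–15:00, 15:30–16:30.
Priya ∩ Beatriz: 08:30–09:30, 10:00–11:30, 13:30–14:00, 14:30–15:00.
Priya ∩ Beatriz ∩ Oren: 08:30–09:30, 10:00–11:30.
Restricted to 08:30–14:30: 08:30–09:30, 10:00–11:30.
Common window lengths: 60, 90 min; longest is 90.

90 minutes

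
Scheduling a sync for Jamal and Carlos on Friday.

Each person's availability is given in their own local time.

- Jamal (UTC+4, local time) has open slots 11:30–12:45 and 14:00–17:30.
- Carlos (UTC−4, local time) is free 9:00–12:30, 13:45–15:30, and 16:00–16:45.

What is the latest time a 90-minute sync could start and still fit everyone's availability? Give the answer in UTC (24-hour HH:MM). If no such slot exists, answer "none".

none

Jamal → UTC: 07:30–08:45, 10:00–13:30.
Carlos → UTC: 13:00–16:30, 17:45–19:30, 20:00–20:45.
Jamal ∩ Carlos: 13:00–13:30.
Windows ≥ 90 min: (none).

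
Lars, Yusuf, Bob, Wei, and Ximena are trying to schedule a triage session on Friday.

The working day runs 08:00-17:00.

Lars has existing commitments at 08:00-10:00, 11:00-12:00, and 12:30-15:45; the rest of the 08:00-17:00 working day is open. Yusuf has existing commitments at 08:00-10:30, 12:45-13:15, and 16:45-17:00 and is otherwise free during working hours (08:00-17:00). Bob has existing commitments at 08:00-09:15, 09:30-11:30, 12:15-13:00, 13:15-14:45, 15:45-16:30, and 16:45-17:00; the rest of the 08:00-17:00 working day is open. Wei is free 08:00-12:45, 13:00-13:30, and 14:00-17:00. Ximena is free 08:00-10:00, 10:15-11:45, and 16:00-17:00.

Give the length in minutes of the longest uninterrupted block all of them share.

15 minutes

Lars free within 08:00–17:00: 10:00–11:00, 12:00–12:30, 15:45–17:00.
Yusuf free within 08:00–17:00: 10:30–12:45, 13:15–16:45.
Bob free within 08:00–17:00: 09:15–09:30, 11:30–12:15, 13:00–13:15, 14:45–15:45, 16:30–16:45.
Lars ∩ Yusuf: 10:30–11:00, 12:00–12:30, 15:45–16:45.
Lars ∩ Yusuf ∩ Bob: 12:00–12:15, 16:30–16:45.
Lars ∩ Yusuf ∩ Bob ∩ Wei: 12:00–12:15, 16:30–16:45.
Lars ∩ Yusuf ∩ Bob ∩ Wei ∩ Ximena: 16:30–16:45.
Single common window of 15 minutes.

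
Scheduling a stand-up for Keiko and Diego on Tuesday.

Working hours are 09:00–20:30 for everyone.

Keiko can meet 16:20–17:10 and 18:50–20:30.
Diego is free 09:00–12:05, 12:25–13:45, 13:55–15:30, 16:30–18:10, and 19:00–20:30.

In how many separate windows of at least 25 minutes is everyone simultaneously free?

2

Keiko ∩ Diego: 16:30–17:10, 19:00–20:30.
Windows ≥ 25 min: 16:30–17:10, 19:00–20:30.
That's 2 windows.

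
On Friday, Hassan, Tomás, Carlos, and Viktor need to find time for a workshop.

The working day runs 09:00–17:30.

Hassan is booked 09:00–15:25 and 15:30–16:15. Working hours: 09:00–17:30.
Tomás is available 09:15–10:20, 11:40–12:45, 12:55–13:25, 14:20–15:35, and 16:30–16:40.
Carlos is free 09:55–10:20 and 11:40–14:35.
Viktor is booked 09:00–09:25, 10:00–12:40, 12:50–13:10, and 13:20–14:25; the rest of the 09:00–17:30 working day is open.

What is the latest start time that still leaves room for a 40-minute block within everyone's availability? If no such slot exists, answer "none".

Hassan free within 09:00–17:30: 15:25–15:30, 16:15–17:30.
Viktor free within 09:00–17:30: 09:25–10:00, 12:40–12:50, 13:10–13:20, 14:25–17:30.
Hassan ∩ Tomás: 15:25–15:30, 16:30–16:40.
Hassan ∩ Tomás ∩ Carlos: (none).
Hassan ∩ Tomás ∩ Carlos ∩ Viktor: (none).
Windows ≥ 40 min: (none).

none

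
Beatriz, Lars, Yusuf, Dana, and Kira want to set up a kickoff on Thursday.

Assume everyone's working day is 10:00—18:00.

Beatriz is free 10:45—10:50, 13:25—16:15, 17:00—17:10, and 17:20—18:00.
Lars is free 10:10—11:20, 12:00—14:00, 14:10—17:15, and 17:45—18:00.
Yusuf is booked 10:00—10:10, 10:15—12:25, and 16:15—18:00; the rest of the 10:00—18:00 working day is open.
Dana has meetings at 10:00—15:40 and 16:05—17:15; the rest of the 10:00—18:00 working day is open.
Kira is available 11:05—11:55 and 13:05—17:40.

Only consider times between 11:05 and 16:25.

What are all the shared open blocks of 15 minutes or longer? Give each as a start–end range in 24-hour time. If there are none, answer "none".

15:40–16:05

Yusuf free within 10:00–18:00: 10:10–10:15, 12:25–16:15.
Dana free within 10:00–18:00: 15:40–16:05, 17:15–18:00.
Beatriz ∩ Lars: 10:45–10:50, 13:25–14:00, 14:10–16:15, 17:00–17:10, 17:45–18:00.
Beatriz ∩ Lars ∩ Yusuf: 13:25–14:00, 14:10–16:15.
Beatriz ∩ Lars ∩ Yusuf ∩ Dana: 15:40–16:05.
Beatriz ∩ Lars ∩ Yusuf ∩ Dana ∩ Kira: 15:40–16:05.
Restricted to 11:05–16:25: 15:40–16:05.
Windows ≥ 15 min: 15:40–16:05.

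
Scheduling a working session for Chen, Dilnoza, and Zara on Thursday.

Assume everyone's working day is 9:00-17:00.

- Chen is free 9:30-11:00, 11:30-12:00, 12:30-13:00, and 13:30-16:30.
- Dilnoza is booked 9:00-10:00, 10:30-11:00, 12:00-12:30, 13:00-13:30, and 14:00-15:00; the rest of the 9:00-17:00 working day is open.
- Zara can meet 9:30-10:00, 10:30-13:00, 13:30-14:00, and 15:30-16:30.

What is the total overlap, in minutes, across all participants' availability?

Dilnoza free within 09:00–17:00: 10:00–10:30, 11:00–12:00, 12:30–13:00, 13:30–14:00, 15:00–17:00.
Chen ∩ Dilnoza: 10:00–10:30, 11:30–12:00, 12:30–13:00, 13:30–14:00, 15:00–16:30.
Chen ∩ Dilnoza ∩ Zara: 11:30–12:00, 12:30–13:00, 13:30–14:00, 15:30–16:30.
Total common minutes: 30 + 30 + 30 + 60 = 150.

150 minutes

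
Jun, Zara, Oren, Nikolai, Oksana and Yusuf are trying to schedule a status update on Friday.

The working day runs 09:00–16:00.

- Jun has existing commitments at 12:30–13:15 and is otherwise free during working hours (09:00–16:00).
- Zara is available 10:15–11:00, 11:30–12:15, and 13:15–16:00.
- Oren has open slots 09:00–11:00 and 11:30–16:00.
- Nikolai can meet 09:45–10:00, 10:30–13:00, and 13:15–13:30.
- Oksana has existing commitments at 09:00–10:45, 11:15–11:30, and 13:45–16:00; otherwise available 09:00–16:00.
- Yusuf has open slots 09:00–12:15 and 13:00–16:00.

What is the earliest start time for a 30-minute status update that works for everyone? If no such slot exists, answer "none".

Jun free within 09:00–16:00: 09:00–12:30, 13:15–16:00.
Oksana free within 09:00–16:00: 10:45–11:15, 11:30–13:45.
Jun ∩ Zara: 10:15–11:00, 11:30–12:15, 13:15–16:00.
Jun ∩ Zara ∩ Oren: 10:15–11:00, 11:30–12:15, 13:15–16:00.
Jun ∩ Zara ∩ Oren ∩ Nikolai: 10:30–11:00, 11:30–12:15, 13:15–13:30.
Jun ∩ Zara ∩ Oren ∩ Nikolai ∩ Oksana: 10:45–11:00, 11:30–12:15, 13:15–13:30.
Jun ∩ Zara ∩ Oren ∩ Nikolai ∩ Oksana ∩ Yusuf: 10:45–11:00, 11:30–12:15, 13:15–13:30.
Windows ≥ 30 min: 11:30–12:15.
Earliest such window starts at 11:30.

11:30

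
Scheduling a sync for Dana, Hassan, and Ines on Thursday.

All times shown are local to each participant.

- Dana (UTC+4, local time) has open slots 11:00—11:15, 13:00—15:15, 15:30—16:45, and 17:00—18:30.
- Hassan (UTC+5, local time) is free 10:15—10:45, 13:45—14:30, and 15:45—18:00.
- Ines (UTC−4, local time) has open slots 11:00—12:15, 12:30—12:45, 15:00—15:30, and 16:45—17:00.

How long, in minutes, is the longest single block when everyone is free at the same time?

0 minutes

Dana → UTC: 07:00–07:15, 09:00–11:15, 11:30–12:45, 13:00–14:30.
Hassan → UTC: 05:15–05:45, 08:45–09:30, 10:45–13:00.
Ines → UTC: 15:00–16:15, 16:30–16:45, 19:00–19:30, 20:45–21:00.
Dana ∩ Hassan: 09:00–09:30, 10:45–11:15, 11:30–12:45.
Dana ∩ Hassan ∩ Ines: (none).
No common window.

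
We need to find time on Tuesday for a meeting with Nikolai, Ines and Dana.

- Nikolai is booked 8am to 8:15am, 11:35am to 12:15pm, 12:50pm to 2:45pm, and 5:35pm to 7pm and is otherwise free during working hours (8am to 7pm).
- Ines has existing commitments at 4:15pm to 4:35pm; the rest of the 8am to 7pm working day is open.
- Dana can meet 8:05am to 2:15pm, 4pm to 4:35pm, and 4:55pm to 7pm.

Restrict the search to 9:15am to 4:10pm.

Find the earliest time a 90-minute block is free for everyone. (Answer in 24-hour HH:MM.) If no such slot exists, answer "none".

Nikolai free within 08:00–19:00: 08:15–11:35, 12:15–12:50, 14:45–17:35.
Ines free within 08:00–19:00: 08:00–16:15, 16:35–19:00.
Nikolai ∩ Ines: 08:15–11:35, 12:15–12:50, 14:45–16:15, 16:35–17:35.
Nikolai ∩ Ines ∩ Dana: 08:15–11:35, 12:15–12:50, 16:00–16:15, 16:55–17:35.
Restricted to 09:15–16:10: 09:15–11:35, 12:15–12:50, 16:00–16:10.
Windows ≥ 90 min: 09:15–11:35.
Earliest such window starts at 09:15.

09:15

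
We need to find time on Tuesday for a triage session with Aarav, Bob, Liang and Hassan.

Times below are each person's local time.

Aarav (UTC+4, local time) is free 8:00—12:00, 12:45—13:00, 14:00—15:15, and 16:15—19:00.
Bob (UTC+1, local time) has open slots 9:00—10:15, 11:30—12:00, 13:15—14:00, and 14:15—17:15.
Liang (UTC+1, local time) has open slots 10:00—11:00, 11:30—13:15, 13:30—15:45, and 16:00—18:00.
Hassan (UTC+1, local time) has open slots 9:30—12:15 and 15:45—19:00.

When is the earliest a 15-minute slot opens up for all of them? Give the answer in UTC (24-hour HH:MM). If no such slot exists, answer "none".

10:30

Aarav → UTC: 04:00–08:00, 08:45–09:00, 10:00–11:15, 12:15–15:00.
Bob → UTC: 08:00–09:15, 10:30–11:00, 12:15–13:00, 13:15–16:15.
Liang → UTC: 09:00–10:00, 10:30–12:15, 12:30–14:45, 15:00–17:00.
Hassan → UTC: 08:30–11:15, 14:45–18:00.
Aarav ∩ Bob: 08:45–09:00, 10:30–11:00, 12:15–13:00, 13:15–15:00.
Aarav ∩ Bob ∩ Liang: 10:30–11:00, 12:30–13:00, 13:15–14:45.
Aarav ∩ Bob ∩ Liang ∩ Hassan: 10:30–11:00.
Windows ≥ 15 min: 10:30–11:00.
Earliest such window starts at 10:30.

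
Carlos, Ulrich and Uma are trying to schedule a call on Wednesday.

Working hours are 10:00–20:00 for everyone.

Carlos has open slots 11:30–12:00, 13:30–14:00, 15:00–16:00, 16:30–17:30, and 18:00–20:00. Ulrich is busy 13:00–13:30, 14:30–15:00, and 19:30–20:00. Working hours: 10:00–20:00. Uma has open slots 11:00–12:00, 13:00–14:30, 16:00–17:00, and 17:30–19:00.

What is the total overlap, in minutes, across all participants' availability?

Ulrich free within 10:00–20:00: 10:00–13:00, 13:30–14:30, 15:00–19:30.
Carlos ∩ Ulrich: 11:30–12:00, 13:30–14:00, 15:00–16:00, 16:30–17:30, 18:00–19:30.
Carlos ∩ Ulrich ∩ Uma: 11:30–12:00, 13:30–14:00, 16:30–17:00, 18:00–19:00.
Total common minutes: 30 + 30 + 30 + 60 = 150.

150 minutes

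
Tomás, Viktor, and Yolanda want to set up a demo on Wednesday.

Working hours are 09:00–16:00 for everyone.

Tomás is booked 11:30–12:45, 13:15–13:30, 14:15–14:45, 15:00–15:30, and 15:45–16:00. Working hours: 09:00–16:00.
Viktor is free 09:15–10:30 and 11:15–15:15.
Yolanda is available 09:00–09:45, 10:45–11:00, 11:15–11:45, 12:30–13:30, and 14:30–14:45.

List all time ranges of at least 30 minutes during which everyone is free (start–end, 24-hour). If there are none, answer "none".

Tomás free within 09:00–16:00: 09:00–11:30, 12:45–13:15, 13:30–14:15, 14:45–15:00, 15:30–15:45.
Tomás ∩ Viktor: 09:15–10:30, 11:15–11:30, 12:45–13:15, 13:30–14:15, 14:45–15:00.
Tomás ∩ Viktor ∩ Yolanda: 09:15–09:45, 11:15–11:30, 12:45–13:15.
Windows ≥ 30 min: 09:15–09:45, 12:45–13:15.

09:15–09:45, 12:45–13:15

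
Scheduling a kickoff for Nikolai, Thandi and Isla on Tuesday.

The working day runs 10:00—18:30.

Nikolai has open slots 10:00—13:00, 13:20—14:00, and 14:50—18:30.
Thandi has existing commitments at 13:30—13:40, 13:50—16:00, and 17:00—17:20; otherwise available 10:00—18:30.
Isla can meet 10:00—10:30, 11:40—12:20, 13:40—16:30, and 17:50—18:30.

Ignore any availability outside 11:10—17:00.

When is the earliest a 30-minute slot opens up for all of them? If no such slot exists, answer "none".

11:40

Thandi free within 10:00–18:30: 10:00–13:30, 13:40–13:50, 16:00–17:00, 17:20–18:30.
Nikolai ∩ Thandi: 10:00–13:00, 13:20–13:30, 13:40–13:50, 16:00–17:00, 17:20–18:30.
Nikolai ∩ Thandi ∩ Isla: 10:00–10:30, 11:40–12:20, 13:40–13:50, 16:00–16:30, 17:50–18:30.
Restricted to 11:10–17:00: 11:40–12:20, 13:40–13:50, 16:00–16:30.
Windows ≥ 30 min: 11:40–12:20, 16:00–16:30.
Earliest such window starts at 11:40.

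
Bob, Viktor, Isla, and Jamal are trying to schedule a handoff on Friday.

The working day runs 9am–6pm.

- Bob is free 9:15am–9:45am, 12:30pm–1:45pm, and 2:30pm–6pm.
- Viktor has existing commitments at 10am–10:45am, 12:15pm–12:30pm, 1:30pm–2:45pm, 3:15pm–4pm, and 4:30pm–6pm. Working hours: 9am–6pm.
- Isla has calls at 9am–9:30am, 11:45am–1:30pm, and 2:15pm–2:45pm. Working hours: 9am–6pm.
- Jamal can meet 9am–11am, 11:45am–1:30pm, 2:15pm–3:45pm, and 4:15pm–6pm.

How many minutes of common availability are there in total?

Viktor free within 09:00–18:00: 09:00–10:00, 10:45–12:15, 12:30–13:30, 14:45–15:15, 16:00–16:30.
Isla free within 09:00–18:00: 09:30–11:45, 13:30–14:15, 14:45–18:00.
Bob ∩ Viktor: 09:15–09:45, 12:30–13:30, 14:45–15:15, 16:00–16:30.
Bob ∩ Viktor ∩ Isla: 09:30–09:45, 14:45–15:15, 16:00–16:30.
Bob ∩ Viktor ∩ Isla ∩ Jamal: 09:30–09:45, 14:45–15:15, 16:15–16:30.
Total common minutes: 15 + 30 + 15 = 60.

60 minutes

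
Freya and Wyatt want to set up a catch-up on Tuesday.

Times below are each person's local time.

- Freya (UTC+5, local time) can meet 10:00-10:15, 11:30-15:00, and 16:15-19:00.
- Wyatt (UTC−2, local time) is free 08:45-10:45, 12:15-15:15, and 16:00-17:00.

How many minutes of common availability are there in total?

90 minutes

Freya → UTC: 05:00–05:15, 06:30–10:00, 11:15–14:00.
Wyatt → UTC: 10:45–12:45, 14:15–17:15, 18:00–19:00.
Freya ∩ Wyatt: 11:15–12:45.
Total common minutes: 90.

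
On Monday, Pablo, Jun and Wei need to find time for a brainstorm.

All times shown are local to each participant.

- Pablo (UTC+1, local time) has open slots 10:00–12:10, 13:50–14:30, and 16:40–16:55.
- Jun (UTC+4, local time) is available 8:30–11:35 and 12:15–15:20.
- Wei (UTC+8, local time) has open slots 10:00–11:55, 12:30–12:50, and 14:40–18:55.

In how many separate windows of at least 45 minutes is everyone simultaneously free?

1

Pablo → UTC: 09:00–11:10, 12:50–13:30, 15:40–15:55.
Jun → UTC: 04:30–07:35, 08:15–11:20.
Wei → UTC: 02:00–03:55, 04:30–04:50, 06:40–10:55.
Pablo ∩ Jun: 09:00–11:10.
Pablo ∩ Jun ∩ Wei: 09:00–10:55.
Windows ≥ 45 min: 09:00–10:55.
That's 1 window.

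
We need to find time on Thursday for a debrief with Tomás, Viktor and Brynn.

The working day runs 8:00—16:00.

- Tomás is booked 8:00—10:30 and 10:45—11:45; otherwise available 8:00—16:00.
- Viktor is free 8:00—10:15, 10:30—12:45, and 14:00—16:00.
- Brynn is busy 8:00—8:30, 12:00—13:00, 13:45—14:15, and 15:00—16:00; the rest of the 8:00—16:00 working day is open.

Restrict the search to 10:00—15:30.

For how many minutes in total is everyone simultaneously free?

75 minutes

Tomás free within 08:00–16:00: 10:30–10:45, 11:45–16:00.
Brynn free within 08:00–16:00: 08:30–12:00, 13:00–13:45, 14:15–15:00.
Tomás ∩ Viktor: 10:30–10:45, 11:45–12:45, 14:00–16:00.
Tomás ∩ Viktor ∩ Brynn: 10:30–10:45, 11:45–12:00, 14:15–15:00.
Restricted to 10:00–15:30: 10:30–10:45, 11:45–12:00, 14:15–15:00.
Total common minutes: 15 + 15 + 45 = 75.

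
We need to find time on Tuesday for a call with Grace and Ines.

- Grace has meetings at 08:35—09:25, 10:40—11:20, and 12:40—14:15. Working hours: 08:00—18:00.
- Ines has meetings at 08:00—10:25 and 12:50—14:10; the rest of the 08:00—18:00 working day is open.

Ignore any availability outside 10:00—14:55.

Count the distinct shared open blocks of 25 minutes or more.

2

Grace free within 08:00–18:00: 08:00–08:35, 09:25–10:40, 11:20–12:40, 14:15–18:00.
Ines free within 08:00–18:00: 10:25–12:50, 14:10–18:00.
Grace ∩ Ines: 10:25–10:40, 11:20–12:40, 14:15–18:00.
Restricted to 10:00–14:55: 10:25–10:40, 11:20–12:40, 14:15–14:55.
Windows ≥ 25 min: 11:20–12:40, 14:15–14:55.
That's 2 windows.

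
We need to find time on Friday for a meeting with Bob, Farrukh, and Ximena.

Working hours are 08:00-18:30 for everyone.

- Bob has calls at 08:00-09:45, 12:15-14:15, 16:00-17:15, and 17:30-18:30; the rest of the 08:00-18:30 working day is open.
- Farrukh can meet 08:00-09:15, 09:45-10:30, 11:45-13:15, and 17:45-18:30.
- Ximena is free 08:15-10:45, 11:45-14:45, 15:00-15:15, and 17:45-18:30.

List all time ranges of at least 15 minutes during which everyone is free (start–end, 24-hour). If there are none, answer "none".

Bob free within 08:00–18:30: 09:45–12:15, 14:15–16:00, 17:15–17:30.
Bob ∩ Farrukh: 09:45–10:30, 11:45–12:15.
Bob ∩ Farrukh ∩ Ximena: 09:45–10:30, 11:45–12:15.
Windows ≥ 15 min: 09:45–10:30, 11:45–12:15.

09:45–10:30, 11:45–12:15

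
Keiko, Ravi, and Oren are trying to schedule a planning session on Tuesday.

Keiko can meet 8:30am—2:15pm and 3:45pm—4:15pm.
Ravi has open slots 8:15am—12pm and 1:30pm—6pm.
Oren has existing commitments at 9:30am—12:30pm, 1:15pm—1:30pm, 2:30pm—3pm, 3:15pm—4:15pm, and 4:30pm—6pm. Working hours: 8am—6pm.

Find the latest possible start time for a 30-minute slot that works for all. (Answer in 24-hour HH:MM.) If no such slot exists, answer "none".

Oren free within 08:00–18:00: 08:00–09:30, 12:30–13:15, 13:30–14:30, 15:00–15:15, 16:15–16:30.
Keiko ∩ Ravi: 08:30–12:00, 13:30–14:15, 15:45–16:15.
Keiko ∩ Ravi ∩ Oren: 08:30–09:30, 13:30–14:15.
Windows ≥ 30 min: 08:30–09:30, 13:30–14:15.
Latest start in the last window 13:30–14:15 is 14:15 − 30 min = 13:45.

13:45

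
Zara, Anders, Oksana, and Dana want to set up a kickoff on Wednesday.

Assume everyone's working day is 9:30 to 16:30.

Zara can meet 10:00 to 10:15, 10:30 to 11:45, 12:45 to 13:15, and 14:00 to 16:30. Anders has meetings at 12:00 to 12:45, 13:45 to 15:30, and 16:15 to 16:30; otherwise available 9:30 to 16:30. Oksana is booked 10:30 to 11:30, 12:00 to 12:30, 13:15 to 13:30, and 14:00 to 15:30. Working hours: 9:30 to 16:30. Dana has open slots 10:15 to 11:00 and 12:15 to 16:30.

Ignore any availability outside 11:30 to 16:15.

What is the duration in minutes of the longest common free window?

45 minutes

Anders free within 09:30–16:30: 09:30–12:00, 12:45–13:45, 15:30–16:15.
Oksana free within 09:30–16:30: 09:30–10:30, 11:30–12:00, 12:30–13:15, 13:30–14:00, 15:30–16:30.
Zara ∩ Anders: 10:00–10:15, 10:30–11:45, 12:45–13:15, 15:30–16:15.
Zara ∩ Anders ∩ Oksana: 10:00–10:15, 11:30–11:45, 12:45–13:15, 15:30–16:15.
Zara ∩ Anders ∩ Oksana ∩ Dana: 12:45–13:15, 15:30–16:15.
Restricted to 11:30–16:15: 12:45–13:15, 15:30–16:15.
Common window lengths: 30, 45 min; longest is 45.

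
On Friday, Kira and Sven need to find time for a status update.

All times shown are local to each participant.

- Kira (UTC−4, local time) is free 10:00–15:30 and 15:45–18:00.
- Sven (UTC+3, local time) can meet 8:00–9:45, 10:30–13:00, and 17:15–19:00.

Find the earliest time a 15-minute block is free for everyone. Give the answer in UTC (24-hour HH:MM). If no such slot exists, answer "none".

Kira → UTC: 14:00–19:30, 19:45–22:00.
Sven → UTC: 05:00–06:45, 07:30–10:00, 14:15–16:00.
Kira ∩ Sven: 14:15–16:00.
Windows ≥ 15 min: 14:15–16:00.
Earliest such window starts at 14:15.

14:15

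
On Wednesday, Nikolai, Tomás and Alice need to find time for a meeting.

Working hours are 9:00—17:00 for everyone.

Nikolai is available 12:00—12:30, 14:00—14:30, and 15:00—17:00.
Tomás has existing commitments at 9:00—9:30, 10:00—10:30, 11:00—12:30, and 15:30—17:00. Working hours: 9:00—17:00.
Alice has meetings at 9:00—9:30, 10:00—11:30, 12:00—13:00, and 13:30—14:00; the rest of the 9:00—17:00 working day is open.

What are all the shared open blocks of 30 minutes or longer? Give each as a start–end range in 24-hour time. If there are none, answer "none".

14:00–14:30, 15:00–15:30

Tomás free within 09:00–17:00: 09:30–10:00, 10:30–11:00, 12:30–15:30.
Alice free within 09:00–17:00: 09:30–10:00, 11:30–12:00, 13:00–13:30, 14:00–17:00.
Nikolai ∩ Tomás: 14:00–14:30, 15:00–15:30.
Nikolai ∩ Tomás ∩ Alice: 14:00–14:30, 15:00–15:30.
Windows ≥ 30 min: 14:00–14:30, 15:00–15:30.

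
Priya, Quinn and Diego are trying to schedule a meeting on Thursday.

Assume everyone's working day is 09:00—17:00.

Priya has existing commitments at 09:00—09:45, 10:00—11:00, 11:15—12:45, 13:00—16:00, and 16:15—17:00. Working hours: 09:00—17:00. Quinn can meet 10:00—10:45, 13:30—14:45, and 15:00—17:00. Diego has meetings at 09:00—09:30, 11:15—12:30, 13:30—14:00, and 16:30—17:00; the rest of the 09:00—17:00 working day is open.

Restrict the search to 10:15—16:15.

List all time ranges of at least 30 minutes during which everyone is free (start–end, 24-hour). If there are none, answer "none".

Priya free within 09:00–17:00: 09:45–10:00, 11:00–11:15, 12:45–13:00, 16:00–16:15.
Diego free within 09:00–17:00: 09:30–11:15, 12:30–13:30, 14:00–16:30.
Priya ∩ Quinn: 16:00–16:15.
Priya ∩ Quinn ∩ Diego: 16:00–16:15.
Restricted to 10:15–16:15: 16:00–16:15.
Windows ≥ 30 min: (none).

none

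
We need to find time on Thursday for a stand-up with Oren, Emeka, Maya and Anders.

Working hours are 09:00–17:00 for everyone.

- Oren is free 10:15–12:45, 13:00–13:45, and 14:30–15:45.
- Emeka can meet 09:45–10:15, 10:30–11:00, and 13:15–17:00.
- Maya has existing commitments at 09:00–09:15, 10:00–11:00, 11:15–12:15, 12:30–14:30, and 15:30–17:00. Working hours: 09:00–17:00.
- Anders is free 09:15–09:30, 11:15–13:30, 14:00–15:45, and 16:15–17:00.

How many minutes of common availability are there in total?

60 minutes

Maya free within 09:00–17:00: 09:15–10:00, 11:00–11:15, 12:15–12:30, 14:30–15:30.
Oren ∩ Emeka: 10:30–11:00, 13:15–13:45, 14:30–15:45.
Oren ∩ Emeka ∩ Maya: 14:30–15:30.
Oren ∩ Emeka ∩ Maya ∩ Anders: 14:30–15:30.
Total common minutes: 60.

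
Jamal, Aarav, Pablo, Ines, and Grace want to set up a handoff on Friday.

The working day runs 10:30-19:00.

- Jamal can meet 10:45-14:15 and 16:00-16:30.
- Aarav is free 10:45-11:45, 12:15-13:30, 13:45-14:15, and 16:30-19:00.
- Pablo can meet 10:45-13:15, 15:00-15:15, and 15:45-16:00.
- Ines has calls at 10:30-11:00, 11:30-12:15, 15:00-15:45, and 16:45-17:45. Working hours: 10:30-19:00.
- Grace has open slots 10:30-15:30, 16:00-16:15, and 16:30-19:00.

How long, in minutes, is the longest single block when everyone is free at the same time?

60 minutes

Ines free within 10:30–19:00: 11:00–11:30, 12:15–15:00, 15:45–16:45, 17:45–19:00.
Jamal ∩ Aarav: 10:45–11:45, 12:15–13:30, 13:45–14:15.
Jamal ∩ Aarav ∩ Pablo: 10:45–11:45, 12:15–13:15.
Jamal ∩ Aarav ∩ Pablo ∩ Ines: 11:00–11:30, 12:15–13:15.
Jamal ∩ Aarav ∩ Pablo ∩ Ines ∩ Grace: 11:00–11:30, 12:15–13:15.
Common window lengths: 30, 60 min; longest is 60.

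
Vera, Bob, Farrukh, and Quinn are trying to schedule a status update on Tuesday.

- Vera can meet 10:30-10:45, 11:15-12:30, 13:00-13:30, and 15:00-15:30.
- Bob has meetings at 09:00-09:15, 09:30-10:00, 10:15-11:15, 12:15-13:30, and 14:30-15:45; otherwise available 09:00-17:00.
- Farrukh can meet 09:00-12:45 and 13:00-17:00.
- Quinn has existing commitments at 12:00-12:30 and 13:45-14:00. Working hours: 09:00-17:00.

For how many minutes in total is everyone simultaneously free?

Bob free within 09:00–17:00: 09:15–09:30, 10:00–10:15, 11:15–12:15, 13:30–14:30, 15:45–17:00.
Quinn free within 09:00–17:00: 09:00–12:00, 12:30–13:45, 14:00–17:00.
Vera ∩ Bob: 11:15–12:15.
Vera ∩ Bob ∩ Farrukh: 11:15–12:15.
Vera ∩ Bob ∩ Farrukh ∩ Quinn: 11:15–12:00.
Total common minutes: 45.

45 minutes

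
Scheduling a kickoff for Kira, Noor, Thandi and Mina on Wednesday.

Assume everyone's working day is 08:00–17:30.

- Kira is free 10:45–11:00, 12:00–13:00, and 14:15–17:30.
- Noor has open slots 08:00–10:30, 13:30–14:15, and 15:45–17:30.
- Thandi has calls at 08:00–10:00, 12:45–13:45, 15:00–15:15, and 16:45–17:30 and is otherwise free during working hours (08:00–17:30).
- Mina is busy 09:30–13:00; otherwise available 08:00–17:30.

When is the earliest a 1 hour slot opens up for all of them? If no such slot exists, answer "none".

15:45

Thandi free within 08:00–17:30: 10:00–12:45, 13:45–15:00, 15:15–16:45.
Mina free within 08:00–17:30: 08:00–09:30, 13:00–17:30.
Kira ∩ Noor: 15:45–17:30.
Kira ∩ Noor ∩ Thandi: 15:45–16:45.
Kira ∩ Noor ∩ Thandi ∩ Mina: 15:45–16:45.
Windows ≥ 60 min: 15:45–16:45.
Earliest such window starts at 15:45.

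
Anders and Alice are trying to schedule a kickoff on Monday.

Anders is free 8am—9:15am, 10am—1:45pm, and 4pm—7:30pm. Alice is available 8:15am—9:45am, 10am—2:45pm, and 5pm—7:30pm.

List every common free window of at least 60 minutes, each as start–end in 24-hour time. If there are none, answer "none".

08:15–09:15, 10:00–13:45, 17:00–19:30

Anders ∩ Alice: 08:15–09:15, 10:00–13:45, 17:00–19:30.
Windows ≥ 60 min: 08:15–09:15, 10:00–13:45, 17:00–19:30.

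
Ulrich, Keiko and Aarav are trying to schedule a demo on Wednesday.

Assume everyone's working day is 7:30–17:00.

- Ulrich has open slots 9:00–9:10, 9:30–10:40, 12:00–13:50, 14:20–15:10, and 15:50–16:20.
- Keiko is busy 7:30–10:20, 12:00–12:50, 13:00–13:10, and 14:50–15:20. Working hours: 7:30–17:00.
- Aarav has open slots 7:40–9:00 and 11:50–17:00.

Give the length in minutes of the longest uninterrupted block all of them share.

Keiko free within 07:30–17:00: 10:20–12:00, 12:50–13:00, 13:10–14:50, 15:20–17:00.
Ulrich ∩ Keiko: 10:20–10:40, 12:50–13:00, 13:10–13:50, 14:20–14:50, 15:50–16:20.
Ulrich ∩ Keiko ∩ Aarav: 12:50–13:00, 13:10–13:50, 14:20–14:50, 15:50–16:20.
Common window lengths: 10, 40, 30, 30 min; longest is 40.

40 minutes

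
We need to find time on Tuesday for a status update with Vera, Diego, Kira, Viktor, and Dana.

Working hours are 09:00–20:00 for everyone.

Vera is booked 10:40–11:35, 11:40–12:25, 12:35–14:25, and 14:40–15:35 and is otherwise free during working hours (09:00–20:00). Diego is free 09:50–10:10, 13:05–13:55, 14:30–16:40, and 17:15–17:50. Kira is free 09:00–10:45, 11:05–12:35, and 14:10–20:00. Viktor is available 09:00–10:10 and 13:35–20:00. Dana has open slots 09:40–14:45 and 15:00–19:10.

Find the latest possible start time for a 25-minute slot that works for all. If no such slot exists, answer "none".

Vera free within 09:00–20:00: 09:00–10:40, 11:35–11:40, 12:25–12:35, 14:25–14:40, 15:35–20:00.
Vera ∩ Diego: 09:50–10:10, 14:30–14:40, 15:35–16:40, 17:15–17:50.
Vera ∩ Diego ∩ Kira: 09:50–10:10, 14:30–14:40, 15:35–16:40, 17:15–17:50.
Vera ∩ Diego ∩ Kira ∩ Viktor: 09:50–10:10, 14:30–14:40, 15:35–16:40, 17:15–17:50.
Vera ∩ Diego ∩ Kira ∩ Viktor ∩ Dana: 09:50–10:10, 14:30–14:40, 15:35–16:40, 17:15–17:50.
Windows ≥ 25 min: 15:35–16:40, 17:15–17:50.
Latest start in the last window 17:15–17:50 is 17:50 − 25 min = 17:25.

17:25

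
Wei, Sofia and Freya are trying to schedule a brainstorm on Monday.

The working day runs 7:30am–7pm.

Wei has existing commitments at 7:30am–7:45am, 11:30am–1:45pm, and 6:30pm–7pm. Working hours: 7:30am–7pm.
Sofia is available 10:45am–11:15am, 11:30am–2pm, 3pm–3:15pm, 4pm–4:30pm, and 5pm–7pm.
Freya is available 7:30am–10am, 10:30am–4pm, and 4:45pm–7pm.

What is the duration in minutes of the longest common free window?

Wei free within 07:30–19:00: 07:45–11:30, 13:45–18:30.
Wei ∩ Sofia: 10:45–11:15, 13:45–14:00, 15:00–15:15, 16:00–16:30, 17:00–18:30.
Wei ∩ Sofia ∩ Freya: 10:45–11:15, 13:45–14:00, 15:00–15:15, 17:00–18:30.
Common window lengths: 30, 15, 15, 90 min; longest is 90.

90 minutes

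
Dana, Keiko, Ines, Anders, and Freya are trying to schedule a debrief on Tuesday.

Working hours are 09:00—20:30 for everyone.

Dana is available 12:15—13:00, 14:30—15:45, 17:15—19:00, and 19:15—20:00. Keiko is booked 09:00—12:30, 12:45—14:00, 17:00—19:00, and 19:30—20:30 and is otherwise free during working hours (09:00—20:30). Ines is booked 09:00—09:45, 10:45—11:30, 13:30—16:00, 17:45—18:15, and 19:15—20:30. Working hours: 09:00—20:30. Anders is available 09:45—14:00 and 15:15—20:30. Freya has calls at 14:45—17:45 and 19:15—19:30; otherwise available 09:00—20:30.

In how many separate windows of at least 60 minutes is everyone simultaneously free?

Keiko free within 09:00–20:30: 12:30–12:45, 14:00–17:00, 19:00–19:30.
Ines free within 09:00–20:30: 09:45–10:45, 11:30–13:30, 16:00–17:45, 18:15–19:15.
Freya free within 09:00–20:30: 09:00–14:45, 17:45–19:15, 19:30–20:30.
Dana ∩ Keiko: 12:30–12:45, 14:30–15:45, 19:15–19:30.
Dana ∩ Keiko ∩ Ines: 12:30–12:45.
Dana ∩ Keiko ∩ Ines ∩ Anders: 12:30–12:45.
Dana ∩ Keiko ∩ Ines ∩ Anders ∩ Freya: 12:30–12:45.
Windows ≥ 60 min: (none).
That's 0 windows.

0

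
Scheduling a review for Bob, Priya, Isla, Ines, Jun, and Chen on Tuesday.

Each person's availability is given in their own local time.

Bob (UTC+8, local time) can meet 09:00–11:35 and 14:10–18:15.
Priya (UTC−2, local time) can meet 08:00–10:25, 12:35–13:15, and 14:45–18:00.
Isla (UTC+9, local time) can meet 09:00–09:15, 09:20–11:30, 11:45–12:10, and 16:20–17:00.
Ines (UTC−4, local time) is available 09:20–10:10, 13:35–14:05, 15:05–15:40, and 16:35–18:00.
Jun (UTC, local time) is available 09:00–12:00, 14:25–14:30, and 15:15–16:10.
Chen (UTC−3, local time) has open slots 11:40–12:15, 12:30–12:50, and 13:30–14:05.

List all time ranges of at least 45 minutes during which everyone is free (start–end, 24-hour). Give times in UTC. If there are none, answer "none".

none

Bob → UTC: 01:00–03:35, 06:10–10:15.
Priya → UTC: 10:00–12:25, 14:35–15:15, 16:45–20:00.
Isla → UTC: 00:00–00:15, 00:20–02:30, 02:45–03:10, 07:20–08:00.
Ines → UTC: 13:20–14:10, 17:35–18:05, 19:05–19:40, 20:35–22:00.
Jun → UTC: 09:00–12:00, 14:25–14:30, 15:15–16:10.
Chen → UTC: 14:40–15:15, 15:30–15:50, 16:30–17:05.
Bob ∩ Priya: 10:00–10:15.
Bob ∩ Priya ∩ Isla: (none).
Bob ∩ Priya ∩ Isla ∩ Ines: (none).
Bob ∩ Priya ∩ Isla ∩ Ines ∩ Jun: (none).
Bob ∩ Priya ∩ Isla ∩ Ines ∩ Jun ∩ Chen: (none).
Windows ≥ 45 min: (none).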